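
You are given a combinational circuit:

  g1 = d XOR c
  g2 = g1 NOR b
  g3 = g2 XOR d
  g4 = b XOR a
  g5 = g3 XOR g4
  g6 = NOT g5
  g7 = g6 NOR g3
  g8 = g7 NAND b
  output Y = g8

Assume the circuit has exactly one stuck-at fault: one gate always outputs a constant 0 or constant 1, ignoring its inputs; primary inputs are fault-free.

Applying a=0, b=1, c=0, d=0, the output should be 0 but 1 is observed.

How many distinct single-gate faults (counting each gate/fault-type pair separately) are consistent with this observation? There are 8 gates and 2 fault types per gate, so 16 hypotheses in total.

7

Fault-free: g1=0, g2=0, g3=0, g4=1, g5=1, g6=0, g7=1, g8=0 → 0. Observed 1.
  g1: none of the 2 fault types match ✗
  g2: stuck-at-1 ✓; others ✗
  g3: stuck-at-1 ✓; others ✗
  g4: stuck-at-0 ✓; others ✗
  g5: stuck-at-0 ✓; others ✗
  g6: stuck-at-1 ✓; others ✗
  g7: stuck-at-0 ✓; others ✗
  g8: stuck-at-1 ✓; others ✗
Consistent faults: {g2 stuck-at-1, g3 stuck-at-1, g4 stuck-at-0, g5 stuck-at-0, g6 stuck-at-1, g7 stuck-at-0, g8 stuck-at-1} — 7 in all.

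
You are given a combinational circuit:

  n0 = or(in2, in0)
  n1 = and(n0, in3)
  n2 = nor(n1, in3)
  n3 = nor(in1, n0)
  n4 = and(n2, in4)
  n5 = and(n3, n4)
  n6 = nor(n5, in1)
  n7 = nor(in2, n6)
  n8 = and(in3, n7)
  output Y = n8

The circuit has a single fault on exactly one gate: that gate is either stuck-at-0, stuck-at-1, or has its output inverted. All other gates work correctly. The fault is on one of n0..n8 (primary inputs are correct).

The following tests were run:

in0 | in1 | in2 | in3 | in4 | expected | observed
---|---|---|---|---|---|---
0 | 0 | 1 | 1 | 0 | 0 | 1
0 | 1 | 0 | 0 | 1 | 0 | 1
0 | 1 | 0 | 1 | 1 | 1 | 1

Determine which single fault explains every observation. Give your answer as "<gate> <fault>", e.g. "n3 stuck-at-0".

Fault-free values for test 1 (in0=0, in1=0, in2=1, in3=1, in4=0): n0=1, n1=1, n2=0, n3=0, n4=0, n5=0, n6=1, n7=0, n8=0, giving Y=0. Observed 1.
Test 1: faults giving observed 1 are {n7 stuck-at-1, n7 inverted output, n8 stuck-at-1, n8 inverted output}.
Test 2 (in0=0, in1=1, in2=0, in3=0, in4=1): fault-free n0=0, n1=0, n2=1, n3=0, n4=1, n5=0, n6=0, n7=1, n8=0 → 0; observed 1. Eliminates n7 stuck-at-1, n7 inverted output.
Test 3 (in0=0, in1=1, in2=0, in3=1, in4=1): fault-free n0=0, n1=0, n2=0, n3=0, n4=0, n5=0, n6=0, n7=1, n8=1 → 1; observed 1. Eliminates n8 inverted output.
Only n8 stuck-at-1 is consistent with every test.

n8 stuck-at-1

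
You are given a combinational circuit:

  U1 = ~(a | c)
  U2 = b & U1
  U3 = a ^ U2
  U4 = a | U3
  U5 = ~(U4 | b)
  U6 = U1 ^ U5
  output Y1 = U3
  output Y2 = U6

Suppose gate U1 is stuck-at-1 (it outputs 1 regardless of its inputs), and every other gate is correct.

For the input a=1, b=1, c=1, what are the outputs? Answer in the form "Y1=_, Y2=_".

Propagate with U1 forced: U1=1 [stuck-at-1], U2=1, U3=0, U4=1, U5=0, U6=1.
So the outputs are Y1=0, Y2=1. (Without the fault they would be Y1=1, Y2=0.)

Y1=0, Y2=1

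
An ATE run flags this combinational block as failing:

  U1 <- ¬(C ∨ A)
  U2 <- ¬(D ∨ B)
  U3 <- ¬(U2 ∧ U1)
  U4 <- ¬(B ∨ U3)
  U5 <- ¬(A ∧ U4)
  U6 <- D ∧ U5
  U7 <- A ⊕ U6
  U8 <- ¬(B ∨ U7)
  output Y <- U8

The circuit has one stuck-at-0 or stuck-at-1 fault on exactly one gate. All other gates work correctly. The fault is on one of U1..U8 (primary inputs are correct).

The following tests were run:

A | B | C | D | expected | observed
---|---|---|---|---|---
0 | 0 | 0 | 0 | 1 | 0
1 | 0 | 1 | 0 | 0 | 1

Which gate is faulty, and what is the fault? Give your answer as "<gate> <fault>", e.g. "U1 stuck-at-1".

Fault-free values for test 1 (A=0, B=0, C=0, D=0): U1=1, U2=1, U3=0, U4=1, U5=1, U6=0, U7=0, U8=1, giving Y=1. Observed 0.
Test 1: faults giving observed 0 are {U6 stuck-at-1, U7 stuck-at-1, U8 stuck-at-0}.
Test 2 (A=1, B=0, C=1, D=0): fault-free U1=0, U2=1, U3=1, U4=0, U5=1, U6=0, U7=1, U8=0 → 0; observed 1. Eliminates U7 stuck-at-1, U8 stuck-at-0.
Only U6 stuck-at-1 is consistent with every test.

U6 stuck-at-1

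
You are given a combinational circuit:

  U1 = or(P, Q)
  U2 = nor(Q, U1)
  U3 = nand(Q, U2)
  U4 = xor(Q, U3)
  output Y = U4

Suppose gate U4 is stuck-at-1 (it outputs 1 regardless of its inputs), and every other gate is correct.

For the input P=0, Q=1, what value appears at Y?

1

Propagate with U4 forced: U1=1, U2=0, U3=1, U4=1 [stuck-at-1].
So Y = 1. (Without the fault it would be 0.)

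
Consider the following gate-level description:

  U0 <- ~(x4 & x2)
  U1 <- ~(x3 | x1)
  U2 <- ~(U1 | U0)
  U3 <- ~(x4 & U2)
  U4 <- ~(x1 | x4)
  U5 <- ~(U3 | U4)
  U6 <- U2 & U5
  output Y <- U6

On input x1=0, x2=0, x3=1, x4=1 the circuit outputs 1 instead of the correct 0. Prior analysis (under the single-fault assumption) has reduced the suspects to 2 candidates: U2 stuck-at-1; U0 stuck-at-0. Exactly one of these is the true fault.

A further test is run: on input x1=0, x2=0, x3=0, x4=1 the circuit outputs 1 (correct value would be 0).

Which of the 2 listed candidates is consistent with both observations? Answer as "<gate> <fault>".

U2 stuck-at-1

Evaluate each candidate on input x1=0, x2=0, x3=0, x4=1:
  U2 stuck-at-1: U0=1, U1=1, U2=1 [stuck-at-1], U3=0, U4=0, U5=1, U6=1 → 1 — matches
  U0 stuck-at-0: U0=0 [stuck-at-0], U1=1, U2=0, U3=1, U4=0, U5=0, U6=0 → 0 — eliminated
Only U2 stuck-at-1 reproduces the observed 1.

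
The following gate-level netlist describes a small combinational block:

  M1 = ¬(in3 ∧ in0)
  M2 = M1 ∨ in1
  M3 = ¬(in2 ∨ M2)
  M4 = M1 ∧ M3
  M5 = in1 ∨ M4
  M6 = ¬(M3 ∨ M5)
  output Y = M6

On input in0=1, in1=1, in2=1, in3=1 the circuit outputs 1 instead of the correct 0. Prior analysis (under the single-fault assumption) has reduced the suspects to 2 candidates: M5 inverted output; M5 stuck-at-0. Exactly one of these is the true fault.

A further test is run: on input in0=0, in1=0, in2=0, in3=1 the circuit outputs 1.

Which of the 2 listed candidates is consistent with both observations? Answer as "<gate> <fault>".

M5 stuck-at-0

Evaluate each candidate on input in0=0, in1=0, in2=0, in3=1:
  M5 inverted output: M1=1, M2=1, M3=0, M4=0, M5=1 [inverted output], M6=0 → 0 — eliminated
  M5 stuck-at-0: M1=1, M2=1, M3=0, M4=0, M5=0 [stuck-at-0], M6=1 → 1 — matches
Only M5 stuck-at-0 reproduces the observed 1.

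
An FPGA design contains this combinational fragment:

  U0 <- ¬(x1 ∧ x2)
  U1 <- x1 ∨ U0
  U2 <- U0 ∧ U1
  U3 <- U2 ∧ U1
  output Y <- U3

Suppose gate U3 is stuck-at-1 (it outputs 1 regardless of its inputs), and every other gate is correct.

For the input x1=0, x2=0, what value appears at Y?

1

Propagate with U3 forced: U0=1, U1=1, U2=1, U3=1 [stuck-at-1].
So Y = 1. (Same as the fault-free value — the fault is masked on this input.)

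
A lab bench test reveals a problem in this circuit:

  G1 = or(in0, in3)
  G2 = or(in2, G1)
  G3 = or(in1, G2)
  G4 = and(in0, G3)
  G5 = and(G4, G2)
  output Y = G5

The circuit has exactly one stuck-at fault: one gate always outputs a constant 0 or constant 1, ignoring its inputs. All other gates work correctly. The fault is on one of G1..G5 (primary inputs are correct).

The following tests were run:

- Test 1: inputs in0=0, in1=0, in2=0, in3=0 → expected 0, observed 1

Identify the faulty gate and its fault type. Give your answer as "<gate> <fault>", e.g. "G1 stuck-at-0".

Fault-free values for test 1 (in0=0, in1=0, in2=0, in3=0): G1=0, G2=0, G3=0, G4=0, G5=0, giving Y=0. Observed 1.
Test 1: faults giving observed 1 are {G5 stuck-at-1}.
Only G5 stuck-at-1 is consistent with every test.

G5 stuck-at-1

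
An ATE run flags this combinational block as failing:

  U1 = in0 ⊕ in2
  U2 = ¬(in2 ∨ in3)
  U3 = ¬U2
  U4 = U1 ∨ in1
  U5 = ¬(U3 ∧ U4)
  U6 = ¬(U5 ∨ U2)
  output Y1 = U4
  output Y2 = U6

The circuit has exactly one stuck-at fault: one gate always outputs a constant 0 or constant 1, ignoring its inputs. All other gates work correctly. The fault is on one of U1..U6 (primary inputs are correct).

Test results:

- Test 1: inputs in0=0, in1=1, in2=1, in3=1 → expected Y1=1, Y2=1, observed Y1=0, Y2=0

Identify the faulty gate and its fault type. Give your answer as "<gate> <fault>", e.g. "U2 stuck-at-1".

Fault-free values for test 1 (in0=0, in1=1, in2=1, in3=1): U1=1, U2=0, U3=1, U4=1, U5=0, U6=1, giving Y1=1, Y2=1. Observed Y1=0, Y2=0.
Test 1: faults giving observed Y1=0, Y2=0 are {U4 stuck-at-0}.
Only U4 stuck-at-0 is consistent with every test.

U4 stuck-at-0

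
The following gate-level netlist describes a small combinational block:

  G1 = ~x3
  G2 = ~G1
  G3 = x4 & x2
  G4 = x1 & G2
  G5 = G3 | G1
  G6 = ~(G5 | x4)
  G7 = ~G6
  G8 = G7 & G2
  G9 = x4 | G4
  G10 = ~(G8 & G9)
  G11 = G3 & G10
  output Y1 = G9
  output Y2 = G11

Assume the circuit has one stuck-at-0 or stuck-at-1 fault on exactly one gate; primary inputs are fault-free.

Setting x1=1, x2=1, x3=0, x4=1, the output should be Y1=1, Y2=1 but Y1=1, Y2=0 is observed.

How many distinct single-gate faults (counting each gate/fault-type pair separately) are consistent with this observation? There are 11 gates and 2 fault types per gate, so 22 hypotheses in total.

6

Fault-free: G1=1, G2=0, G3=1, G4=0, G5=1, G6=0, G7=1, G8=0, G9=1, G10=1, G11=1 → Y1=1, Y2=1. Observed Y1=1, Y2=0.
  G1: stuck-at-0 ✓; others ✗
  G2: stuck-at-1 ✓; others ✗
  G3: stuck-at-0 ✓; others ✗
  G4: none of the 2 fault types match ✗
  G5: none of the 2 fault types match ✗
  G6: none of the 2 fault types match ✗
  G7: none of the 2 fault types match ✗
  G8: stuck-at-1 ✓; others ✗
  G9: none of the 2 fault types match ✗
  G10: stuck-at-0 ✓; others ✗
  G11: stuck-at-0 ✓; others ✗
Consistent faults: {G1 stuck-at-0, G2 stuck-at-1, G3 stuck-at-0, G8 stuck-at-1, G10 stuck-at-0, G11 stuck-at-0} — 6 in all.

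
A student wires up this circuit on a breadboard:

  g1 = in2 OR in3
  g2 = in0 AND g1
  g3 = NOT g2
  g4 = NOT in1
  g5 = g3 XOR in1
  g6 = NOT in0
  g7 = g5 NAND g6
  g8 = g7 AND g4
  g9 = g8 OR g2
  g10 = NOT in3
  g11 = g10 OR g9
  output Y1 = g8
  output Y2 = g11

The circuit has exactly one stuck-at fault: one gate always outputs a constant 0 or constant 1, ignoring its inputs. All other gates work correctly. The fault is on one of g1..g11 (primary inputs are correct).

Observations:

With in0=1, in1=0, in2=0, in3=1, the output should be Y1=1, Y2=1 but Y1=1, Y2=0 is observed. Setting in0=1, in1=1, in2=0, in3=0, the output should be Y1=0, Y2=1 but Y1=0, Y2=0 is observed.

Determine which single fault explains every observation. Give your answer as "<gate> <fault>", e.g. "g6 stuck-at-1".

g11 stuck-at-0

Fault-free values for test 1 (in0=1, in1=0, in2=0, in3=1): g1=1, g2=1, g3=0, g4=1, g5=0, g6=0, g7=1, g8=1, g9=1, g10=0, g11=1, giving Y1=1, Y2=1. Observed Y1=1, Y2=0.
Test 1: faults giving observed Y1=1, Y2=0 are {g9 stuck-at-0, g11 stuck-at-0}.
Test 2 (in0=1, in1=1, in2=0, in3=0): fault-free g1=0, g2=0, g3=1, g4=0, g5=0, g6=0, g7=1, g8=0, g9=0, g10=1, g11=1 → Y1=0, Y2=1; observed Y1=0, Y2=0. Eliminates g9 stuck-at-0.
Only g11 stuck-at-0 is consistent with every test.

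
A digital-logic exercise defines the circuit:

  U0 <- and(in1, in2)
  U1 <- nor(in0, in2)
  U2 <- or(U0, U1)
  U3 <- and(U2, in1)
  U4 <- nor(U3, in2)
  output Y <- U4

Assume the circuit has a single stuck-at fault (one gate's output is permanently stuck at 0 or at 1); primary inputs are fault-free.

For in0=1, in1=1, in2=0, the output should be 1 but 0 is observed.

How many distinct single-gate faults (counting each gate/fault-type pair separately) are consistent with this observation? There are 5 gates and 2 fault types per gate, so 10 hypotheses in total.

5

Fault-free: U0=0, U1=0, U2=0, U3=0, U4=1 → 1. Observed 0.
  U0 stuck-at-0: output 1 ✗
  U0 stuck-at-1: output 0 ✓
  U1 stuck-at-0: output 1 ✗
  U1 stuck-at-1: output 0 ✓
  U2 stuck-at-0: output 1 ✗
  U2 stuck-at-1: output 0 ✓
  U3 stuck-at-0: output 1 ✗
  U3 stuck-at-1: output 0 ✓
  U4 stuck-at-0: output 0 ✓
  U4 stuck-at-1: output 1 ✗
Consistent faults: {U0 stuck-at-1, U1 stuck-at-1, U2 stuck-at-1, U3 stuck-at-1, U4 stuck-at-0} — 5 in all.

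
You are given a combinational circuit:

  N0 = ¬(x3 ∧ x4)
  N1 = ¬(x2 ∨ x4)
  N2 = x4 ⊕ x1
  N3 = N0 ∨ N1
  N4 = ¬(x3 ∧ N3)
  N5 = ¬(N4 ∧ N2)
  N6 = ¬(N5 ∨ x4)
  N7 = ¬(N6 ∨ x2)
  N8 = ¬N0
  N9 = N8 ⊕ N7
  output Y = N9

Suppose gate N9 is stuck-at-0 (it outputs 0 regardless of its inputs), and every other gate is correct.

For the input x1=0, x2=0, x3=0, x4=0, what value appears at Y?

0

Propagate with N9 forced: N0=1, N1=1, N2=0, N3=1, N4=1, N5=1, N6=0, N7=1, N8=0, N9=0 [stuck-at-0].
So Y = 0. (Without the fault it would be 1.)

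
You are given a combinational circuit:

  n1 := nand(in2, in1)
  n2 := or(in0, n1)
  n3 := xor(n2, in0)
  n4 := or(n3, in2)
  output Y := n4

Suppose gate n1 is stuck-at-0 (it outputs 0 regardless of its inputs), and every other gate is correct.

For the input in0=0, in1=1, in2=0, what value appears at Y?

Propagate with n1 forced: n1=0 [stuck-at-0], n2=0, n3=0, n4=0.
So Y = 0. (Without the fault it would be 1.)

0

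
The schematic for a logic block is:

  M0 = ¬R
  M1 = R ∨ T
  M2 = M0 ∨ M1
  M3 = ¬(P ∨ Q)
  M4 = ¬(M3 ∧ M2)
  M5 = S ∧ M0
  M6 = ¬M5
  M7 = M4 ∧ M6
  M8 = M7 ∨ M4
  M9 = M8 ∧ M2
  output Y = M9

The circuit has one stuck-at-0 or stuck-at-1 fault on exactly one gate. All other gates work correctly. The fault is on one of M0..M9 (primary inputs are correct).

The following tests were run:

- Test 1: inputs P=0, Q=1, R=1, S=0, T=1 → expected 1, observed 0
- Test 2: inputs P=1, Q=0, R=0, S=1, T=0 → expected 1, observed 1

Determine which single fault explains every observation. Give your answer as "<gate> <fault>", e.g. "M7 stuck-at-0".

M1 stuck-at-0

Fault-free values for test 1 (P=0, Q=1, R=1, S=0, T=1): M0=0, M1=1, M2=1, M3=0, M4=1, M5=0, M6=1, M7=1, M8=1, M9=1, giving Y=1. Observed 0.
Test 1: faults giving observed 0 are {M1 stuck-at-0, M2 stuck-at-0, M3 stuck-at-1, M4 stuck-at-0, M8 stuck-at-0, M9 stuck-at-0}.
Test 2 (P=1, Q=0, R=0, S=1, T=0): fault-free M0=1, M1=0, M2=1, M3=0, M4=1, M5=1, M6=0, M7=0, M8=1, M9=1 → 1; observed 1. Eliminates M2 stuck-at-0, M3 stuck-at-1, M4 stuck-at-0, M8 stuck-at-0, M9 stuck-at-0.
Only M1 stuck-at-0 is consistent with every test.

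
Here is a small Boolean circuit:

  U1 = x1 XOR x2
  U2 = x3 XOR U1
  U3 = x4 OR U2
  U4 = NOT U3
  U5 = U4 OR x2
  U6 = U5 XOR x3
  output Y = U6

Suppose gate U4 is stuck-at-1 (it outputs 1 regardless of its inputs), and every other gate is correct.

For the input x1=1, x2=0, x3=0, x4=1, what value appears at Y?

1

Propagate with U4 forced: U1=1, U2=1, U3=1, U4=1 [stuck-at-1], U5=1, U6=1.
So Y = 1. (Without the fault it would be 0.)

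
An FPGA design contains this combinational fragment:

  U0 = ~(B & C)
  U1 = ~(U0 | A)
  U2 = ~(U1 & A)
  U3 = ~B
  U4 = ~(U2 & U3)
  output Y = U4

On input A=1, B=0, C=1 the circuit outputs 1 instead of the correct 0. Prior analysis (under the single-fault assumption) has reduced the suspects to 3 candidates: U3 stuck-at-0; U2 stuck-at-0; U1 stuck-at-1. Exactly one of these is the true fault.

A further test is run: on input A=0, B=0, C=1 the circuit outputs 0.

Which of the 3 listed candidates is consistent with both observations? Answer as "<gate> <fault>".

U1 stuck-at-1

Evaluate each candidate on input A=0, B=0, C=1:
  U3 stuck-at-0: U0=1, U1=0, U2=1, U3=0 [stuck-at-0], U4=1 → 1 — eliminated
  U2 stuck-at-0: U0=1, U1=0, U2=0 [stuck-at-0], U3=1, U4=1 → 1 — eliminated
  U1 stuck-at-1: U0=1, U1=1 [stuck-at-1], U2=1, U3=1, U4=0 → 0 — matches
Only U1 stuck-at-1 reproduces the observed 0.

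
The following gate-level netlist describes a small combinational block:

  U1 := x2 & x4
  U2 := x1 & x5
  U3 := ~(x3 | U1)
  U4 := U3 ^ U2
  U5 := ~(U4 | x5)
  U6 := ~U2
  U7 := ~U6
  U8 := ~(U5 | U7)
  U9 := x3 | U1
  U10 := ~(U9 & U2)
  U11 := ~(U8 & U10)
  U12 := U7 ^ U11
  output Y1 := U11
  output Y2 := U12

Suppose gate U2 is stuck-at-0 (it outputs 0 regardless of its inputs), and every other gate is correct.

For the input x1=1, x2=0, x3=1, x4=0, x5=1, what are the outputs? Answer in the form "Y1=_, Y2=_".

Propagate with U2 forced: U1=0, U2=0 [stuck-at-0], U3=0, U4=0, U5=0, U6=1, U7=0, U8=1, U9=1, U10=1, U11=0, U12=0.
So the outputs are Y1=0, Y2=0. (Without the fault they would be Y1=1, Y2=0.)

Y1=0, Y2=0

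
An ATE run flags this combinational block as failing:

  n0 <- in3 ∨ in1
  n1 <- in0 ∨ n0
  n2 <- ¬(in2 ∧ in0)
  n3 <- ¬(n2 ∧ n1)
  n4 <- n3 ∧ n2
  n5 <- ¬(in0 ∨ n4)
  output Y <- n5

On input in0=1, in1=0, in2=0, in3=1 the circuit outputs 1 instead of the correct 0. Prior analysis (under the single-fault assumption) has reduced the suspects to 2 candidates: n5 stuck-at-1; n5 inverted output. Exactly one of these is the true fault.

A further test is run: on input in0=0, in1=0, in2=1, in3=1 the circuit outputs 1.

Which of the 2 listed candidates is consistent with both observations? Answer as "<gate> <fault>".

Evaluate each candidate on input in0=0, in1=0, in2=1, in3=1:
  n5 stuck-at-1: n0=1, n1=1, n2=1, n3=0, n4=0, n5=1 [stuck-at-1] → 1 — matches
  n5 inverted output: n0=1, n1=1, n2=1, n3=0, n4=0, n5=0 [inverted output] → 0 — eliminated
Only n5 stuck-at-1 reproduces the observed 1.

n5 stuck-at-1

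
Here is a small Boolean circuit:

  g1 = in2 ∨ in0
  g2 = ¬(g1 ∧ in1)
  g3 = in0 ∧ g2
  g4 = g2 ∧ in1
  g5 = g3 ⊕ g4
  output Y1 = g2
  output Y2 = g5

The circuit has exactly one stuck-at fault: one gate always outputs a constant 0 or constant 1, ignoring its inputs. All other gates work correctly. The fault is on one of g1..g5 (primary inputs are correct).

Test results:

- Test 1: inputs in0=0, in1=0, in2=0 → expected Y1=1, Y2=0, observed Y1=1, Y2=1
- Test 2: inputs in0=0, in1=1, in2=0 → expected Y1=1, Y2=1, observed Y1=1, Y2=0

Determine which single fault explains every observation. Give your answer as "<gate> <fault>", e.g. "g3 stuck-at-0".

g3 stuck-at-1

Fault-free values for test 1 (in0=0, in1=0, in2=0): g1=0, g2=1, g3=0, g4=0, g5=0, giving Y1=1, Y2=0. Observed Y1=1, Y2=1.
Test 1: faults giving observed Y1=1, Y2=1 are {g3 stuck-at-1, g4 stuck-at-1, g5 stuck-at-1}.
Test 2 (in0=0, in1=1, in2=0): fault-free g1=0, g2=1, g3=0, g4=1, g5=1 → Y1=1, Y2=1; observed Y1=1, Y2=0. Eliminates g4 stuck-at-1, g5 stuck-at-1.
Only g3 stuck-at-1 is consistent with every test.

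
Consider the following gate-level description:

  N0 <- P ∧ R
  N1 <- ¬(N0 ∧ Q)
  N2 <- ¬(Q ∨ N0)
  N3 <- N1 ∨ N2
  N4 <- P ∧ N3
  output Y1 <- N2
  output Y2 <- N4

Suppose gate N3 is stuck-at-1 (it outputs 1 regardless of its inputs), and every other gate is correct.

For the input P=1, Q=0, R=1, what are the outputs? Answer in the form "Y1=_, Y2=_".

Propagate with N3 forced: N0=1, N1=1, N2=0, N3=1 [stuck-at-1], N4=1.
So the outputs are Y1=0, Y2=1. (Same as the fault-free value — the fault is masked on this input.)

Y1=0, Y2=1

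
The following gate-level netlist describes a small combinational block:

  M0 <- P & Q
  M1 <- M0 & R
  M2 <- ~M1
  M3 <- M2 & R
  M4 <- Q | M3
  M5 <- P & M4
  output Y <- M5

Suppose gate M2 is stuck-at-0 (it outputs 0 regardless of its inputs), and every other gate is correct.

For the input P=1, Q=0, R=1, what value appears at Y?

0

Propagate with M2 forced: M0=0, M1=0, M2=0 [stuck-at-0], M3=0, M4=0, M5=0.
So Y = 0. (Without the fault it would be 1.)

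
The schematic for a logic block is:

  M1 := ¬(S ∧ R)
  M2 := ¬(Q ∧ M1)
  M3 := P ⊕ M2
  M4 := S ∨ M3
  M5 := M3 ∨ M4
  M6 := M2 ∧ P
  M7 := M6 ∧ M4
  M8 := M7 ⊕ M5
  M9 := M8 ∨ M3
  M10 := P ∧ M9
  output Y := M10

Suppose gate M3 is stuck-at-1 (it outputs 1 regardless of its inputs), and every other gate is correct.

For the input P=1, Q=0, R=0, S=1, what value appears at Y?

1

Propagate with M3 forced: M1=1, M2=1, M3=1 [stuck-at-1], M4=1, M5=1, M6=1, M7=1, M8=0, M9=1, M10=1.
So Y = 1. (Without the fault it would be 0.)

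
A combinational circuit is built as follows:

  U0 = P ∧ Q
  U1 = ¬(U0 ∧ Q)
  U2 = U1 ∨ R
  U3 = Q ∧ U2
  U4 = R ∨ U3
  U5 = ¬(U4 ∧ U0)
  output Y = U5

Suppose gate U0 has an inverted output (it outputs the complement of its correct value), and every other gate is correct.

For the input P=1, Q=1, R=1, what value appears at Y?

1

Propagate with U0 forced: U0=0 [inverted output], U1=1, U2=1, U3=1, U4=1, U5=1.
So Y = 1. (Without the fault it would be 0.)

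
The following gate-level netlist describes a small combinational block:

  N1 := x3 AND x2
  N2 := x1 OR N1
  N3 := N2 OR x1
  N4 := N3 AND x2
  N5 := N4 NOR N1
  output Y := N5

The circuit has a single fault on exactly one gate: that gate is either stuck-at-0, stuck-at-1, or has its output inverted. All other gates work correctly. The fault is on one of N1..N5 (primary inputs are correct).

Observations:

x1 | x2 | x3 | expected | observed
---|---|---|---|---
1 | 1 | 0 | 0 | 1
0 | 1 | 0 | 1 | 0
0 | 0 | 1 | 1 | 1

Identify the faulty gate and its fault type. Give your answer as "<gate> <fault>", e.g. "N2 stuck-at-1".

N3 inverted output

Fault-free values for test 1 (x1=1, x2=1, x3=0): N1=0, N2=1, N3=1, N4=1, N5=0, giving Y=0. Observed 1.
Test 1: faults giving observed 1 are {N3 stuck-at-0, N3 inverted output, N4 stuck-at-0, N4 inverted output, N5 stuck-at-1, N5 inverted output}.
Test 2 (x1=0, x2=1, x3=0): fault-free N1=0, N2=0, N3=0, N4=0, N5=1 → 1; observed 0. Eliminates N3 stuck-at-0, N4 stuck-at-0, N5 stuck-at-1.
Test 3 (x1=0, x2=0, x3=1): fault-free N1=0, N2=0, N3=0, N4=0, N5=1 → 1; observed 1. Eliminates N4 inverted output, N5 inverted output.
Only N3 inverted output is consistent with every test.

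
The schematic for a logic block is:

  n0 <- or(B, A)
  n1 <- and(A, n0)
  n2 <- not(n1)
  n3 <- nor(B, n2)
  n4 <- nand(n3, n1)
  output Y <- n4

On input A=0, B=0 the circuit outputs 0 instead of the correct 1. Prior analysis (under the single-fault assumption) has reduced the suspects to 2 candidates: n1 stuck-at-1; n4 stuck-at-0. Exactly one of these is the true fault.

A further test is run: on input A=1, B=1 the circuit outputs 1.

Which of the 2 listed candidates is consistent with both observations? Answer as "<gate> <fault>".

n1 stuck-at-1

Evaluate each candidate on input A=1, B=1:
  n1 stuck-at-1: n0=1, n1=1 [stuck-at-1], n2=0, n3=0, n4=1 → 1 — matches
  n4 stuck-at-0: n0=1, n1=1, n2=0, n3=0, n4=0 [stuck-at-0] → 0 — eliminated
Only n1 stuck-at-1 reproduces the observed 1.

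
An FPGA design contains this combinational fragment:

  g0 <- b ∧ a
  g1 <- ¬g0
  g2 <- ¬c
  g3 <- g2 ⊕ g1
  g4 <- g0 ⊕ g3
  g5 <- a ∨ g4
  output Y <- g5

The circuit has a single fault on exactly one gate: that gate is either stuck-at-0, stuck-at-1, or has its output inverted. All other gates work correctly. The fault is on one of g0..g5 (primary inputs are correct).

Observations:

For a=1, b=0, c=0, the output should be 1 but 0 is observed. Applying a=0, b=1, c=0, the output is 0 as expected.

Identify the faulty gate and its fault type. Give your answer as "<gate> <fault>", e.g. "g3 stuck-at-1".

g5 stuck-at-0

Fault-free values for test 1 (a=1, b=0, c=0): g0=0, g1=1, g2=1, g3=0, g4=0, g5=1, giving Y=1. Observed 0.
Test 1: faults giving observed 0 are {g5 stuck-at-0, g5 inverted output}.
Test 2 (a=0, b=1, c=0): fault-free g0=0, g1=1, g2=1, g3=0, g4=0, g5=0 → 0; observed 0. Eliminates g5 inverted output.
Only g5 stuck-at-0 is consistent with every test.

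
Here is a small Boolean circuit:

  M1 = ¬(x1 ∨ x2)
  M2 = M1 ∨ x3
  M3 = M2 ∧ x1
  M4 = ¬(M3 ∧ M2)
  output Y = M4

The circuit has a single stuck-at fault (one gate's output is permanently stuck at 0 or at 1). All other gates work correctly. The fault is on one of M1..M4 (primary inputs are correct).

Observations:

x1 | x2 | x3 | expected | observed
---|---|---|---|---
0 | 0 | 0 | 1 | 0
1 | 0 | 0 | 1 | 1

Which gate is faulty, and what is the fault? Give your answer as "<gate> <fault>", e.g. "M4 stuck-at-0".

Fault-free values for test 1 (x1=0, x2=0, x3=0): M1=1, M2=1, M3=0, M4=1, giving Y=1. Observed 0.
Test 1: faults giving observed 0 are {M3 stuck-at-1, M4 stuck-at-0}.
Test 2 (x1=1, x2=0, x3=0): fault-free M1=0, M2=0, M3=0, M4=1 → 1; observed 1. Eliminates M4 stuck-at-0.
Only M3 stuck-at-1 is consistent with every test.

M3 stuck-at-1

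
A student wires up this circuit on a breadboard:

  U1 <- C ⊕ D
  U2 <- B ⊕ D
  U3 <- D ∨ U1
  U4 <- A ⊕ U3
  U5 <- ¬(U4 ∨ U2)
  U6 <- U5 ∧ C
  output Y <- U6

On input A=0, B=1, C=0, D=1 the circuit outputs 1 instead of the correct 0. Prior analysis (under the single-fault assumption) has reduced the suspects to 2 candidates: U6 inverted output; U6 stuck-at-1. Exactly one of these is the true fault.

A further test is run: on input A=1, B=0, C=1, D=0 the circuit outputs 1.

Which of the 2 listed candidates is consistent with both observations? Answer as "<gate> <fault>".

Evaluate each candidate on input A=1, B=0, C=1, D=0:
  U6 inverted output: U1=1, U2=0, U3=1, U4=0, U5=1, U6=0 [inverted output] → 0 — eliminated
  U6 stuck-at-1: U1=1, U2=0, U3=1, U4=0, U5=1, U6=1 [stuck-at-1] → 1 — matches
Only U6 stuck-at-1 reproduces the observed 1.

U6 stuck-at-1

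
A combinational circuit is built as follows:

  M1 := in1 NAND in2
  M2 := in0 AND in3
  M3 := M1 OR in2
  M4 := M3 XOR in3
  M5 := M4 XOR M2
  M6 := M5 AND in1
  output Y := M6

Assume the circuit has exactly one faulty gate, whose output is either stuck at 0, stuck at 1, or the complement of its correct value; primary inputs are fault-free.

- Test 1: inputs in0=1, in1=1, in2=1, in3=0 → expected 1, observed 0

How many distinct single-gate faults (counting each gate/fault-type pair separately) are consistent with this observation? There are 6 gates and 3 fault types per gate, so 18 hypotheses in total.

Fault-free: M1=0, M2=0, M3=1, M4=1, M5=1, M6=1 → 1. Observed 0.
  M1: none of the 3 fault types match ✗
  M2: stuck-at-1, inverted output ✓; others ✗
  M3: stuck-at-0, inverted output ✓; others ✗
  M4: stuck-at-0, inverted output ✓; others ✗
  M5: stuck-at-0, inverted output ✓; others ✗
  M6: stuck-at-0, inverted output ✓; others ✗
Consistent faults: {M2 stuck-at-1, M2 inverted output, M3 stuck-at-0, M3 inverted output, M4 stuck-at-0, M4 inverted output, M5 stuck-at-0, M5 inverted output, M6 stuck-at-0, M6 inverted output} — 10 in all.

10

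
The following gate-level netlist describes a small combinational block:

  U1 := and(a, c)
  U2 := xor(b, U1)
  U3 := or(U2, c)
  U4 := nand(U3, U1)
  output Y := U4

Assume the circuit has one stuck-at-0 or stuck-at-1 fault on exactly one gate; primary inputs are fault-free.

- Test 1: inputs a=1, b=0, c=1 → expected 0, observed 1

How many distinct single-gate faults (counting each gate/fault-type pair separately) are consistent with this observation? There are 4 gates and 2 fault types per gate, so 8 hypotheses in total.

Fault-free: U1=1, U2=1, U3=1, U4=0 → 0. Observed 1.
  U1 stuck-at-0: output 1 ✓
  U1 stuck-at-1: output 0 ✗
  U2 stuck-at-0: output 0 ✗
  U2 stuck-at-1: output 0 ✗
  U3 stuck-at-0: output 1 ✓
  U3 stuck-at-1: output 0 ✗
  U4 stuck-at-0: output 0 ✗
  U4 stuck-at-1: output 1 ✓
Consistent faults: {U1 stuck-at-0, U3 stuck-at-0, U4 stuck-at-1} — 3 in all.

3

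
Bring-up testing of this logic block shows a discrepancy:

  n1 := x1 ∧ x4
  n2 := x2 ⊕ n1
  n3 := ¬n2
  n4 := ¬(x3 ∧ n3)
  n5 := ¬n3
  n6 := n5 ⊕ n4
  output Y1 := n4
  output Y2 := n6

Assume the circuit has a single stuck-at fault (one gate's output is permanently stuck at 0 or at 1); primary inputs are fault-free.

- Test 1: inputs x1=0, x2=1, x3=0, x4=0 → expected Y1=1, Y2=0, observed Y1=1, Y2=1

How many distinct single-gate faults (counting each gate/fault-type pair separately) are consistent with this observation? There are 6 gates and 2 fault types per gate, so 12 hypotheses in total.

Fault-free: n1=0, n2=1, n3=0, n4=1, n5=1, n6=0 → Y1=1, Y2=0. Observed Y1=1, Y2=1.
  n1 stuck-at-0: output Y1=1, Y2=0 ✗
  n1 stuck-at-1: output Y1=1, Y2=1 ✓
  n2 stuck-at-0: output Y1=1, Y2=1 ✓
  n2 stuck-at-1: output Y1=1, Y2=0 ✗
  n3 stuck-at-0: output Y1=1, Y2=0 ✗
  n3 stuck-at-1: output Y1=1, Y2=1 ✓
  n4 stuck-at-0: output Y1=0, Y2=1 ✗
  n4 stuck-at-1: output Y1=1, Y2=0 ✗
  n5 stuck-at-0: output Y1=1, Y2=1 ✓
  n5 stuck-at-1: output Y1=1, Y2=0 ✗
  n6 stuck-at-0: output Y1=1, Y2=0 ✗
  n6 stuck-at-1: output Y1=1, Y2=1 ✓
Consistent faults: {n1 stuck-at-1, n2 stuck-at-0, n3 stuck-at-1, n5 stuck-at-0, n6 stuck-at-1} — 5 in all.

5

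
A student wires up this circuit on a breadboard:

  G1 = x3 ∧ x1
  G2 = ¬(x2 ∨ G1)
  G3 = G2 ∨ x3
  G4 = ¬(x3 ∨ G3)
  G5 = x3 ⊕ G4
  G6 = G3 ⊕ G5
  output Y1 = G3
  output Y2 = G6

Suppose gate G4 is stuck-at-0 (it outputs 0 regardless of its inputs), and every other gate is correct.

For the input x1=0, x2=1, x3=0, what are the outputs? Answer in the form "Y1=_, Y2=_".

Y1=0, Y2=0

Propagate with G4 forced: G1=0, G2=0, G3=0, G4=0 [stuck-at-0], G5=0, G6=0.
So the outputs are Y1=0, Y2=0. (Without the fault they would be Y1=0, Y2=1.)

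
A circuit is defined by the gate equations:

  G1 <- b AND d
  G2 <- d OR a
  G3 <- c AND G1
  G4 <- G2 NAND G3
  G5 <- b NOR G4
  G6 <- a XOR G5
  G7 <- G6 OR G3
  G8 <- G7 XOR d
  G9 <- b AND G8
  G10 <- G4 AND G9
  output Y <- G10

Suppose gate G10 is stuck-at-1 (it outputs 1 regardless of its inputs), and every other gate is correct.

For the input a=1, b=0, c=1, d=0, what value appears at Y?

1

Propagate with G10 forced: G1=0, G2=1, G3=0, G4=1, G5=0, G6=1, G7=1, G8=1, G9=0, G10=1 [stuck-at-1].
So Y = 1. (Without the fault it would be 0.)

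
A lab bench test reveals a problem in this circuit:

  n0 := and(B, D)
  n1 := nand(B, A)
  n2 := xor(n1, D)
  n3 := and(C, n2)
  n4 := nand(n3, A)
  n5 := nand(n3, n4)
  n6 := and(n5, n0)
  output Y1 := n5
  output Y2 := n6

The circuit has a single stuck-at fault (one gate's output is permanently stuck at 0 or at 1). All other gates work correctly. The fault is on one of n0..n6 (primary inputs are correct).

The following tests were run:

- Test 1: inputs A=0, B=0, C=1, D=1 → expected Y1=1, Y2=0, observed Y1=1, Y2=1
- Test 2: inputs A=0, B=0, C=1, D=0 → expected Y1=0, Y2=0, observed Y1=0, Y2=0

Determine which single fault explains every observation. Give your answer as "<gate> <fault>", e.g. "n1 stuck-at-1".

n0 stuck-at-1

Fault-free values for test 1 (A=0, B=0, C=1, D=1): n0=0, n1=1, n2=0, n3=0, n4=1, n5=1, n6=0, giving Y1=1, Y2=0. Observed Y1=1, Y2=1.
Test 1: faults giving observed Y1=1, Y2=1 are {n0 stuck-at-1, n6 stuck-at-1}.
Test 2 (A=0, B=0, C=1, D=0): fault-free n0=0, n1=1, n2=1, n3=1, n4=1, n5=0, n6=0 → Y1=0, Y2=0; observed Y1=0, Y2=0. Eliminates n6 stuck-at-1.
Only n0 stuck-at-1 is consistent with every test.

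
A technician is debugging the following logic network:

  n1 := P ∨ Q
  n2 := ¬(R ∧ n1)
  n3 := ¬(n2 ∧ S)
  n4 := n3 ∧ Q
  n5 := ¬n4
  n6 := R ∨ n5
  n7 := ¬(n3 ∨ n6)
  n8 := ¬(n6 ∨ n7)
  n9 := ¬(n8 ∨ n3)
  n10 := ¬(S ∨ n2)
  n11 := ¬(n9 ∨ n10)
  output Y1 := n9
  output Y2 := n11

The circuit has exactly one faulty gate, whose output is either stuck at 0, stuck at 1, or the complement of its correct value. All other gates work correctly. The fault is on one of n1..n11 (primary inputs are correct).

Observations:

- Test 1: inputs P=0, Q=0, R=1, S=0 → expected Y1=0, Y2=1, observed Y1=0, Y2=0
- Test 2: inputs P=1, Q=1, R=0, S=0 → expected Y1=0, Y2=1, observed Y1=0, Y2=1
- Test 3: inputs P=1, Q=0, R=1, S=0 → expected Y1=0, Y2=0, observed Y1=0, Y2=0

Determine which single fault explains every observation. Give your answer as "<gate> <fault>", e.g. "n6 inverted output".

Fault-free values for test 1 (P=0, Q=0, R=1, S=0): n1=0, n2=1, n3=1, n4=0, n5=1, n6=1, n7=0, n8=0, n9=0, n10=0, n11=1, giving Y1=0, Y2=1. Observed Y1=0, Y2=0.
Test 1: faults giving observed Y1=0, Y2=0 are {n1 stuck-at-1, n1 inverted output, n2 stuck-at-0, n2 inverted output, n10 stuck-at-1, n10 inverted output, n11 stuck-at-0, n11 inverted output}.
Test 2 (P=1, Q=1, R=0, S=0): fault-free n1=1, n2=1, n3=1, n4=1, n5=0, n6=0, n7=0, n8=1, n9=0, n10=0, n11=1 → Y1=0, Y2=1; observed Y1=0, Y2=1. Eliminates n2 stuck-at-0, n2 inverted output, n10 stuck-at-1, n10 inverted output, n11 stuck-at-0, n11 inverted output.
Test 3 (P=1, Q=0, R=1, S=0): fault-free n1=1, n2=0, n3=1, n4=0, n5=1, n6=1, n7=0, n8=0, n9=0, n10=1, n11=0 → Y1=0, Y2=0; observed Y1=0, Y2=0. Eliminates n1 inverted output.
Only n1 stuck-at-1 is consistent with every test.

n1 stuck-at-1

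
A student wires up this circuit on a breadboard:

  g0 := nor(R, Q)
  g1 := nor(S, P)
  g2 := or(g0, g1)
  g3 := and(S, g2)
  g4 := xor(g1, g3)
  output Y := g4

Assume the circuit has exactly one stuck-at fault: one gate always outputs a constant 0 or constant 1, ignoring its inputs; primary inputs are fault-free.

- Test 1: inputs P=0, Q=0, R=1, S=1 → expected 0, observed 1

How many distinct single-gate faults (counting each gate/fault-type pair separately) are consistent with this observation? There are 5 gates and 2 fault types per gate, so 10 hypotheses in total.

4

Fault-free: g0=0, g1=0, g2=0, g3=0, g4=0 → 0. Observed 1.
  g0 stuck-at-0: output 0 ✗
  g0 stuck-at-1: output 1 ✓
  g1 stuck-at-0: output 0 ✗
  g1 stuck-at-1: output 0 ✗
  g2 stuck-at-0: output 0 ✗
  g2 stuck-at-1: output 1 ✓
  g3 stuck-at-0: output 0 ✗
  g3 stuck-at-1: output 1 ✓
  g4 stuck-at-0: output 0 ✗
  g4 stuck-at-1: output 1 ✓
Consistent faults: {g0 stuck-at-1, g2 stuck-at-1, g3 stuck-at-1, g4 stuck-at-1} — 4 in all.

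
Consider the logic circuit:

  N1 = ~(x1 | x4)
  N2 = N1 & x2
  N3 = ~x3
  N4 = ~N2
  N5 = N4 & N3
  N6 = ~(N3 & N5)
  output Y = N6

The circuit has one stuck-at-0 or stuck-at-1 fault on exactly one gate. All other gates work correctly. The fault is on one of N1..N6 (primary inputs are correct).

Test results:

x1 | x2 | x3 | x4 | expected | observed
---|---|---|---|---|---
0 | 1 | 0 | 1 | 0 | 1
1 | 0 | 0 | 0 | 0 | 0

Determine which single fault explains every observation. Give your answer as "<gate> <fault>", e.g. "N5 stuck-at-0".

N1 stuck-at-1

Fault-free values for test 1 (x1=0, x2=1, x3=0, x4=1): N1=0, N2=0, N3=1, N4=1, N5=1, N6=0, giving Y=0. Observed 1.
Test 1: faults giving observed 1 are {N1 stuck-at-1, N2 stuck-at-1, N3 stuck-at-0, N4 stuck-at-0, N5 stuck-at-0, N6 stuck-at-1}.
Test 2 (x1=1, x2=0, x3=0, x4=0): fault-free N1=0, N2=0, N3=1, N4=1, N5=1, N6=0 → 0; observed 0. Eliminates N2 stuck-at-1, N3 stuck-at-0, N4 stuck-at-0, N5 stuck-at-0, N6 stuck-at-1.
Only N1 stuck-at-1 is consistent with every test.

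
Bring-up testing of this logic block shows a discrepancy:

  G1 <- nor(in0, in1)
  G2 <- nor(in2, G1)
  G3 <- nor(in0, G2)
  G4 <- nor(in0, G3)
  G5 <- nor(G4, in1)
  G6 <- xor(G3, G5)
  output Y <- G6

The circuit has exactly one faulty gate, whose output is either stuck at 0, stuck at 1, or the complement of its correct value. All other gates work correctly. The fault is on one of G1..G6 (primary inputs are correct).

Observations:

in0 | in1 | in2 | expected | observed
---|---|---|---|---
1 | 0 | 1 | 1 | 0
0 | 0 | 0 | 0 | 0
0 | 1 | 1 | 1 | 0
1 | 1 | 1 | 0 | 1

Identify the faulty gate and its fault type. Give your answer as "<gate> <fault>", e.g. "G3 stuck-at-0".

Fault-free values for test 1 (in0=1, in1=0, in2=1): G1=0, G2=0, G3=0, G4=0, G5=1, G6=1, giving Y=1. Observed 0.
Test 1: faults giving observed 0 are {G3 stuck-at-1, G3 inverted output, G4 stuck-at-1, G4 inverted output, G5 stuck-at-0, G5 inverted output, G6 stuck-at-0, G6 inverted output}.
Test 2 (in0=0, in1=0, in2=0): fault-free G1=1, G2=0, G3=1, G4=0, G5=1, G6=0 → 0; observed 0. Eliminates G4 stuck-at-1, G4 inverted output, G5 stuck-at-0, G5 inverted output, G6 inverted output.
Test 3 (in0=0, in1=1, in2=1): fault-free G1=0, G2=0, G3=1, G4=0, G5=0, G6=1 → 1; observed 0. Eliminates G3 stuck-at-1.
Test 4 (in0=1, in1=1, in2=1): fault-free G1=0, G2=0, G3=0, G4=0, G5=0, G6=0 → 0; observed 1. Eliminates G6 stuck-at-0.
Only G3 inverted output is consistent with every test.

G3 inverted output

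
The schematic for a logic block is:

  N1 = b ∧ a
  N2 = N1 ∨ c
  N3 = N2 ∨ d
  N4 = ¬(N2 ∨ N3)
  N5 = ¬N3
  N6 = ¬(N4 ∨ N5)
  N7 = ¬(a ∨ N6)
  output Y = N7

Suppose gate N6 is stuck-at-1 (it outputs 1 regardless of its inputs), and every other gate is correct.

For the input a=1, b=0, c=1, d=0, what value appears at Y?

0

Propagate with N6 forced: N1=0, N2=1, N3=1, N4=0, N5=0, N6=1 [stuck-at-1], N7=0.
So Y = 0. (Same as the fault-free value — the fault is masked on this input.)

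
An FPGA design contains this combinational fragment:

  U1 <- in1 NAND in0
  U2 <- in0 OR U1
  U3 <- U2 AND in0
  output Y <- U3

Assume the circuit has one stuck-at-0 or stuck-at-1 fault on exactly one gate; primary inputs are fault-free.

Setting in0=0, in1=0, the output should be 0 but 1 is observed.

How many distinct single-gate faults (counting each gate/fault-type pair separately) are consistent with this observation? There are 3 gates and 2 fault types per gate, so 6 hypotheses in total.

1

Fault-free: U1=1, U2=1, U3=0 → 0. Observed 1.
  U1 stuck-at-0: output 0 ✗
  U1 stuck-at-1: output 0 ✗
  U2 stuck-at-0: output 0 ✗
  U2 stuck-at-1: output 0 ✗
  U3 stuck-at-0: output 0 ✗
  U3 stuck-at-1: output 1 ✓
Consistent faults: {U3 stuck-at-1} — 1 in all.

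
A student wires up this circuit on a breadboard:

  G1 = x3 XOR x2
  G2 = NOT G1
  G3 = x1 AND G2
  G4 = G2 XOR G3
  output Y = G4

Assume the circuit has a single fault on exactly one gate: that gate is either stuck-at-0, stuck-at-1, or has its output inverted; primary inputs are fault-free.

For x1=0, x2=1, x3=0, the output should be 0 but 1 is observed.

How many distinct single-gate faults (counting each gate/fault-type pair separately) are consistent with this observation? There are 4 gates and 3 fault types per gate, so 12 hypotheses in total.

Fault-free: G1=1, G2=0, G3=0, G4=0 → 0. Observed 1.
  G1 stuck-at-0: output 1 ✓
  G1 stuck-at-1: output 0 ✗
  G1 inverted output: output 1 ✓
  G2 stuck-at-0: output 0 ✗
  G2 stuck-at-1: output 1 ✓
  G2 inverted output: output 1 ✓
  G3 stuck-at-0: output 0 ✗
  G3 stuck-at-1: output 1 ✓
  G3 inverted output: output 1 ✓
  G4 stuck-at-0: output 0 ✗
  G4 stuck-at-1: output 1 ✓
  G4 inverted output: output 1 ✓
Consistent faults: {G1 stuck-at-0, G1 inverted output, G2 stuck-at-1, G2 inverted output, G3 stuck-at-1, G3 inverted output, G4 stuck-at-1, G4 inverted output} — 8 in all.

8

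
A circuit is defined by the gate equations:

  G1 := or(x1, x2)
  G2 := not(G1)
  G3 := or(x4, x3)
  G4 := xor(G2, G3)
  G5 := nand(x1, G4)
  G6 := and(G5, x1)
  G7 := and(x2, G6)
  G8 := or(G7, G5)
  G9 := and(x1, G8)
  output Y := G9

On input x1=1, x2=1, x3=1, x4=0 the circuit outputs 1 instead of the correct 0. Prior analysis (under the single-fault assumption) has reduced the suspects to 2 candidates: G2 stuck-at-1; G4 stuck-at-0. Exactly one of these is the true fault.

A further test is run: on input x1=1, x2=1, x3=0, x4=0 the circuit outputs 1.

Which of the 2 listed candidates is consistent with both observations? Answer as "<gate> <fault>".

Evaluate each candidate on input x1=1, x2=1, x3=0, x4=0:
  G2 stuck-at-1: G1=1, G2=1 [stuck-at-1], G3=0, G4=1, G5=0, G6=0, G7=0, G8=0, G9=0 → 0 — eliminated
  G4 stuck-at-0: G1=1, G2=0, G3=0, G4=0 [stuck-at-0], G5=1, G6=1, G7=1, G8=1, G9=1 → 1 — matches
Only G4 stuck-at-0 reproduces the observed 1.

G4 stuck-at-0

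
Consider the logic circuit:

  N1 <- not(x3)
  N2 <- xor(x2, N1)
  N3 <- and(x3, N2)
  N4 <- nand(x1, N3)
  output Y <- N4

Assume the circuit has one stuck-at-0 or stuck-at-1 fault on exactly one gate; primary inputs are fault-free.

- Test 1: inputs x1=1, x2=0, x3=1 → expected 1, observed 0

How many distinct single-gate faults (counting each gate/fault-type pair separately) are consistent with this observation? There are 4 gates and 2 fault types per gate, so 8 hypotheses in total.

Fault-free: N1=0, N2=0, N3=0, N4=1 → 1. Observed 0.
  N1 stuck-at-0: output 1 ✗
  N1 stuck-at-1: output 0 ✓
  N2 stuck-at-0: output 1 ✗
  N2 stuck-at-1: output 0 ✓
  N3 stuck-at-0: output 1 ✗
  N3 stuck-at-1: output 0 ✓
  N4 stuck-at-0: output 0 ✓
  N4 stuck-at-1: output 1 ✗
Consistent faults: {N1 stuck-at-1, N2 stuck-at-1, N3 stuck-at-1, N4 stuck-at-0} — 4 in all.

4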